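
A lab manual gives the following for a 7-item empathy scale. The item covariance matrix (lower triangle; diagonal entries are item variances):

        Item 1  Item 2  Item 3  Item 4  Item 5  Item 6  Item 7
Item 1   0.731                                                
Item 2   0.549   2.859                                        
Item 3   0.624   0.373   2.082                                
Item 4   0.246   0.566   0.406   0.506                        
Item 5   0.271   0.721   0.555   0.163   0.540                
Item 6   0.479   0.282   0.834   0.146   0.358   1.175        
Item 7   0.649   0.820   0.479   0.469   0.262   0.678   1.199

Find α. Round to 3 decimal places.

Σσ²ᵢ = 0.731 + 2.859 + 2.082 + 0.506 + 0.540 + 1.175 + 1.199 = 9.092
Sum of off-diagonal covariances = 9.930
σ²_total = 9.092 + 2 × 9.930 = 28.952
α = (k/(k−1))·(1 − Σσ²ᵢ/σ²_total) = (7/6)·(1 − 9.092/28.952) = 0.800

α = 0.800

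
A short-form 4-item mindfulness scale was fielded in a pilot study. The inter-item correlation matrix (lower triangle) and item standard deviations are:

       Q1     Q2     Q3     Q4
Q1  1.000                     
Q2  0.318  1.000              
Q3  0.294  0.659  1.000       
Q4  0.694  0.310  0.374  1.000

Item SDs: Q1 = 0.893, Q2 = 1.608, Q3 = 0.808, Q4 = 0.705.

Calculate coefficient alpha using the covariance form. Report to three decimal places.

Σσ²ᵢ = 0.893² + 1.608² + 0.808² + 0.705² = 4.5330
Covariances σ_ij = r_ij · s_i · s_j:
  σ(Q1,Q2) = 0.318 × 0.893 × 1.608 = 0.4566
  σ(Q1,Q3) = 0.294 × 0.893 × 0.808 = 0.2121
  σ(Q1,Q4) = 0.694 × 0.893 × 0.705 = 0.4369
  σ(Q2,Q3) = 0.659 × 1.608 × 0.808 = 0.8562
  σ(Q2,Q4) = 0.310 × 1.608 × 0.705 = 0.3514
  σ(Q3,Q4) = 0.374 × 0.808 × 0.705 = 0.2130
σ²_T = Σσ²ᵢ + 2·Σσ_ij = 4.5330 + 2 × 2.5262 = 9.5854
α = (4/3)·(1 − 4.5330/9.5854) = 0.703

coefficient alpha = 0.703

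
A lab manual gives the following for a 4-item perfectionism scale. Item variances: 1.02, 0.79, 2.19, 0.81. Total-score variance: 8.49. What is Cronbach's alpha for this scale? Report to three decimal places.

Cronbach's alpha = 0.578

ΣVar(i) = 1.02 + 0.79 + 2.19 + 0.81 = 4.81
α = (k/(k−1))·(1 − ΣVar(i)/σ²_T) = (4/3)·(1 − 4.81/8.49) = 0.578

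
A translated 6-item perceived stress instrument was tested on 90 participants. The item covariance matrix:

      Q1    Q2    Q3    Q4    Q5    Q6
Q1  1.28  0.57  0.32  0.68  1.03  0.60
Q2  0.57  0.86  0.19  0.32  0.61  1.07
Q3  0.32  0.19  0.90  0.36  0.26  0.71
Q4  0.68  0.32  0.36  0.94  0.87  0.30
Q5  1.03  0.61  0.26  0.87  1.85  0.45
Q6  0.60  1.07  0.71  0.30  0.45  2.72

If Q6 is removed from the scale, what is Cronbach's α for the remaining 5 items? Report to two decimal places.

Remaining items: Q1, Q2, Q3, Q4, Q5 (k = 5).
Σσ²ᵢ = 1.28 + 0.86 + 0.90 + 0.94 + 1.85 = 5.83
Var(T) = 5.83 + 2 × 5.21 = 16.25
α (item deleted) = (5/4)·(1 − 5.83/16.25) = 0.80

Cronbach's α = 0.80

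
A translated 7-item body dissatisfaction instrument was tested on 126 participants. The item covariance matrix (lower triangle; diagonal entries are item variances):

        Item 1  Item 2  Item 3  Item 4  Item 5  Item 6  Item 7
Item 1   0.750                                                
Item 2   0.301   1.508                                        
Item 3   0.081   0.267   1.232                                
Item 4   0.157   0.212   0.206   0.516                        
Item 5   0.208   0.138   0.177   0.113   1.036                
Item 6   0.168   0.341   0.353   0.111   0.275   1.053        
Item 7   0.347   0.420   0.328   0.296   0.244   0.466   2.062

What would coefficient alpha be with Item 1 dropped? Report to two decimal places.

α = 0.62

Remaining items: Item 2, Item 3, Item 4, Item 5, Item 6, Item 7 (k = 6).
Σσᵢ² = 1.508 + 1.232 + 0.516 + 1.036 + 1.053 + 2.062 = 7.407
σ²_T = 7.407 + 2 × 3.947 = 15.301
α (item deleted) = (6/5)·(1 − 7.407/15.301) = 0.62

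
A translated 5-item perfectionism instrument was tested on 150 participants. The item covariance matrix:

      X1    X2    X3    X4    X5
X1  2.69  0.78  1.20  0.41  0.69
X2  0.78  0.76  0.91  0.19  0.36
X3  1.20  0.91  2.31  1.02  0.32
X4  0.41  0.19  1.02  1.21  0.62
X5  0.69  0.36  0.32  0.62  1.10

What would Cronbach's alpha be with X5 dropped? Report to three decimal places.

α = 0.752

Remaining items: X1, X2, X3, X4 (k = 4).
Σσᵢ² = 2.69 + 0.76 + 2.31 + 1.21 = 6.97
total variance = 6.97 + 2 × 4.51 = 15.99
α (item deleted) = (4/3)·(1 − 6.97/15.99) = 0.752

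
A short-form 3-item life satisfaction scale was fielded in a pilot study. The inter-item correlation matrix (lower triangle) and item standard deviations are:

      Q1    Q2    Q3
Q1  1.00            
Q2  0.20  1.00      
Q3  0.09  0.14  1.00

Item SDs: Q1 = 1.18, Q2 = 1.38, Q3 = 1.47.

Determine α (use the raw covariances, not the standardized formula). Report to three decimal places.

Σσ²ᵢ = 1.18² + 1.38² + 1.47² = 5.4577
Covariances σ_ij = r_ij · s_i · s_j:
  σ(Q1,Q2) = 0.20 × 1.18 × 1.38 = 0.3257
  σ(Q1,Q3) = 0.09 × 1.18 × 1.47 = 0.1561
  σ(Q2,Q3) = 0.14 × 1.38 × 1.47 = 0.2840
σ²_T = Σσ²ᵢ + 2·Σσ_ij = 5.4577 + 2 × 0.7658 = 6.9893
α = (3/2)·(1 − 5.4577/6.9893) = 0.329

α = 0.329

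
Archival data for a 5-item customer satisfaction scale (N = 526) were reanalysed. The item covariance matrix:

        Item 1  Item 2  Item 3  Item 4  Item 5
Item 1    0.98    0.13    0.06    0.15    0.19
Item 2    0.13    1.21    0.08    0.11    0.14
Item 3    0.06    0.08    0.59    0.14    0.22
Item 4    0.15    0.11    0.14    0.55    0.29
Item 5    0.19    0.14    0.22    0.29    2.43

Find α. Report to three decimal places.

α = 0.430

sum of item variances = 0.98 + 1.21 + 0.59 + 0.55 + 2.43 = 5.76
Σ_{i<j} σ_ij = 1.51
Var(T) = 5.76 + 2 × 1.51 = 8.78
α = (k/(k−1))·(1 − sum of item variances/Var(T)) = (5/4)·(1 − 5.76/8.78) = 0.430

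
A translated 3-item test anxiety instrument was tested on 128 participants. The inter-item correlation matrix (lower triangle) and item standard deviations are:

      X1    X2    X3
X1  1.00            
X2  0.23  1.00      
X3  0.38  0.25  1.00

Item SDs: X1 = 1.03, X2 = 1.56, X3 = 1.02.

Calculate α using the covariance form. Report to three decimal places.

Σσ²ᵢ = 1.03² + 1.56² + 1.02² = 4.5349
Covariances σ_ij = r_ij · s_i · s_j:
  σ(X1,X2) = 0.23 × 1.03 × 1.56 = 0.3696
  σ(X1,X3) = 0.38 × 1.03 × 1.02 = 0.3992
  σ(X2,X3) = 0.25 × 1.56 × 1.02 = 0.3978
σ²_T = Σσ²ᵢ + 2·Σσ_ij = 4.5349 + 2 × 1.1666 = 6.8681
α = (3/2)·(1 − 4.5349/6.8681) = 0.510

α = 0.510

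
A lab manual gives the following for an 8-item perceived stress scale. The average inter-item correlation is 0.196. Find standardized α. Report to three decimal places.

Standardized α = k·r̄ / (1 + (k−1)·r̄) = 8 × 0.196 / (1 + 7 × 0.196)
  = 1.5680 / 2.3720 = 0.661

standardized α = 0.661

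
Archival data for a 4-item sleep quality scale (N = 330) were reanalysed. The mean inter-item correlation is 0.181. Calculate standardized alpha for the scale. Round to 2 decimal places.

standardized alpha = 0.47

Standardized α = k·r̄ / (1 + (k−1)·r̄) = 4 × 0.181 / (1 + 3 × 0.181)
  = 0.7240 / 1.5430 = 0.47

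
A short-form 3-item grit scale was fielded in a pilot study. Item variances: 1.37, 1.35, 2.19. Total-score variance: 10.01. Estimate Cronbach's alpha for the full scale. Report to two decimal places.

α = 0.76

Σσ²ᵢ = 1.37 + 1.35 + 2.19 = 4.91
α = (k/(k−1))·(1 − Σσ²ᵢ/total variance) = (3/2)·(1 − 4.91/10.01) = 0.76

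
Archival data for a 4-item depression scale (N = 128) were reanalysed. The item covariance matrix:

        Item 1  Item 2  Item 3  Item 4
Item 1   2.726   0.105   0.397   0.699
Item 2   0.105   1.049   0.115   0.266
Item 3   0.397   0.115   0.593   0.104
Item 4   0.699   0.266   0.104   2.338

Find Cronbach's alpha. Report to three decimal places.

α = 0.446

Σσᵢ² = 2.726 + 1.049 + 0.593 + 2.338 = 6.706
Sum of off-diagonal covariances = 1.686
σ²_T = 6.706 + 2 × 1.686 = 10.078
α = (k/(k−1))·(1 − Σσᵢ²/σ²_T) = (4/3)·(1 − 6.706/10.078) = 0.446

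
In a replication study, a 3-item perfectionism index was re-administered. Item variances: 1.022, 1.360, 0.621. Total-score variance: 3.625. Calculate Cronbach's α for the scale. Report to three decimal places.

α = 0.257

Σσᵢ² = 1.022 + 1.360 + 0.621 = 3.003
α = (k/(k−1))·(1 − Σσᵢ²/σ²_T) = (3/2)·(1 − 3.003/3.625) = 0.257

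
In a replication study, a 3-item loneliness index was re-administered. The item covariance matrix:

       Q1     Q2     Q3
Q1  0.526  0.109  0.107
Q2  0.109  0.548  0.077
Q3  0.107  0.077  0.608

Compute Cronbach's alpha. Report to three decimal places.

α = 0.388

ΣVar(i) = 0.526 + 0.548 + 0.608 = 1.682
Sum of off-diagonal covariances = 0.293
Var(T) = 1.682 + 2 × 0.293 = 2.268
α = (k/(k−1))·(1 − ΣVar(i)/Var(T)) = (3/2)·(1 − 1.682/2.268) = 0.388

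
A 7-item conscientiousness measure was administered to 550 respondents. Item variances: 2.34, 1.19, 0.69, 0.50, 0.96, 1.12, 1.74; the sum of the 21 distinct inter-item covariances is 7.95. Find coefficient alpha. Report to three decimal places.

Σσ²ᵢ = 2.34 + 1.19 + 0.69 + 0.50 + 0.96 + 1.12 + 1.74 = 8.54
Sum of distinct covariances = 7.95
σ²_total = Σσ²ᵢ + 2·Σcov = 8.54 + 2 × 7.95 = 24.44
α = (7/6)·(1 − 8.54/24.44) = 0.759

coefficient alpha = 0.759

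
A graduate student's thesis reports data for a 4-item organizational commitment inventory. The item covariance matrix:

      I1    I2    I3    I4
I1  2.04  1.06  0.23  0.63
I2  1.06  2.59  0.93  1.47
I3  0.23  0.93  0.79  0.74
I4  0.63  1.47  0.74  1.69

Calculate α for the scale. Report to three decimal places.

α = 0.783

Σσ²ᵢ = 2.04 + 2.59 + 0.79 + 1.69 = 7.11
Σ_{i<j} σ_ij = 5.06
total variance = 7.11 + 2 × 5.06 = 17.23
α = (k/(k−1))·(1 − Σσ²ᵢ/total variance) = (4/3)·(1 − 7.11/17.23) = 0.783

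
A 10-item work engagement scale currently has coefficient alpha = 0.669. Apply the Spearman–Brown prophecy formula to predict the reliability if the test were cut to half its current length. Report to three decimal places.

Length factor m = 1/2
α' = m·α / (1 − (1−m)·α)
   = 1/2 × 0.669 / (1 − (1 − 1/2) × 0.669)
   = 0.3345 / 0.6655 = 0.503

predicted reliability = 0.503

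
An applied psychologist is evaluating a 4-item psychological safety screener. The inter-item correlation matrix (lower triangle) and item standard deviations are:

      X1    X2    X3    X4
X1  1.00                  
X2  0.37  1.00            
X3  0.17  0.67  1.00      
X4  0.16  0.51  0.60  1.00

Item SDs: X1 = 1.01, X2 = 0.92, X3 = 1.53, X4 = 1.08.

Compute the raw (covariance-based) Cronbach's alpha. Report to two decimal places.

Cronbach's alpha = 0.73

Σσ²ᵢ = 1.01² + 0.92² + 1.53² + 1.08² = 5.3738
Covariances σ_ij = r_ij · s_i · s_j:
  σ(X1,X2) = 0.37 × 1.01 × 0.92 = 0.3438
  σ(X1,X3) = 0.17 × 1.01 × 1.53 = 0.2627
  σ(X1,X4) = 0.16 × 1.01 × 1.08 = 0.1745
  σ(X2,X3) = 0.67 × 0.92 × 1.53 = 0.9431
  σ(X2,X4) = 0.51 × 0.92 × 1.08 = 0.5067
  σ(X3,X4) = 0.60 × 1.53 × 1.08 = 0.9914
σ²_T = Σσ²ᵢ + 2·Σσ_ij = 5.3738 + 2 × 3.2222 = 11.8182
α = (4/3)·(1 − 5.3738/11.8182) = 0.73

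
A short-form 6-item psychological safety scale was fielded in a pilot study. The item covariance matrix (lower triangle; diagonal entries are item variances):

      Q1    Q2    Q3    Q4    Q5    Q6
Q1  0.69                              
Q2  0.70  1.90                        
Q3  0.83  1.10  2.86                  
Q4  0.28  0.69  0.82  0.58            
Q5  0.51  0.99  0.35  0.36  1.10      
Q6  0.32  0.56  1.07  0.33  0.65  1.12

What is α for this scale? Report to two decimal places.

α = 0.84

Σσ²ᵢ = 0.69 + 1.90 + 2.86 + 0.58 + 1.10 + 1.12 = 8.25
Σ_{i<j} σ_ij = 9.56
total variance = 8.25 + 2 × 9.56 = 27.37
α = (k/(k−1))·(1 − Σσ²ᵢ/total variance) = (6/5)·(1 − 8.25/27.37) = 0.84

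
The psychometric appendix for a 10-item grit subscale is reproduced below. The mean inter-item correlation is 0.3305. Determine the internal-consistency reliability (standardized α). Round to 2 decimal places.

Standardized α = k·r̄ / (1 + (k−1)·r̄) = 10 × 0.3305 / (1 + 9 × 0.3305)
  = 3.3050 / 3.9745 = 0.83

standardized α = 0.83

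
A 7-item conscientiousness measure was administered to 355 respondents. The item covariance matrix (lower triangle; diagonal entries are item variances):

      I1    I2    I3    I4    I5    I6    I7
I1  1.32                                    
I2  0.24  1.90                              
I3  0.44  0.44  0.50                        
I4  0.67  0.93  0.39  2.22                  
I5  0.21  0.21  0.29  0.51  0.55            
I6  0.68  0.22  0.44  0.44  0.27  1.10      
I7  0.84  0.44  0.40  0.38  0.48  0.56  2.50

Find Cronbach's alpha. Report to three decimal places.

Σσᵢ² = 1.32 + 1.90 + 0.50 + 2.22 + 0.55 + 1.10 + 2.50 = 10.09
Sum of the distinct covariances = 9.48
total variance = 10.09 + 2 × 9.48 = 29.05
α = (k/(k−1))·(1 − Σσᵢ²/total variance) = (7/6)·(1 − 10.09/29.05) = 0.761

Cronbach's alpha = 0.761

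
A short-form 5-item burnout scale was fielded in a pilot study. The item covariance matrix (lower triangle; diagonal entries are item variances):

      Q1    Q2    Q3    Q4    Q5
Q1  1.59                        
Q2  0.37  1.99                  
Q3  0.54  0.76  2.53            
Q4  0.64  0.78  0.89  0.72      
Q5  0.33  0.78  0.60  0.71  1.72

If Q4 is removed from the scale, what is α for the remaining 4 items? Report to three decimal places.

Remaining items: Q1, Q2, Q3, Q5 (k = 4).
sum of item variances = 1.59 + 1.99 + 2.53 + 1.72 = 7.83
Var(T) = 7.83 + 2 × 3.38 = 14.59
α (item deleted) = (4/3)·(1 − 7.83/14.59) = 0.618

α = 0.618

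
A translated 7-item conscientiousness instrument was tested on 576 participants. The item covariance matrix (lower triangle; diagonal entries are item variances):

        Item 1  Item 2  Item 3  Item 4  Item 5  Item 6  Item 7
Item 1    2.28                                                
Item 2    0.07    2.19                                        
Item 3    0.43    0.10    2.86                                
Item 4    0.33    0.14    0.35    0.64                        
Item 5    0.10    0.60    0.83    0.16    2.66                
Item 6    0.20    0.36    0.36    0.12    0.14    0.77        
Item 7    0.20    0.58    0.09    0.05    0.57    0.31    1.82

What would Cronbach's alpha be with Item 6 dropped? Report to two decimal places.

Cronbach's alpha = 0.51

Remaining items: Item 1, Item 2, Item 3, Item 4, Item 5, Item 7 (k = 6).
sum of item variances = 2.28 + 2.19 + 2.86 + 0.64 + 2.66 + 1.82 = 12.45
σ²_T = 12.45 + 2 × 4.60 = 21.65
α (item deleted) = (6/5)·(1 − 12.45/21.65) = 0.51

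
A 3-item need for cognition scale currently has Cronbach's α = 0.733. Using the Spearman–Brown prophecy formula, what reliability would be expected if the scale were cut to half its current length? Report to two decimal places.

Length factor m = 1/2
α' = m·α / (1 − (1−m)·α)
   = 1/2 × 0.733 / (1 − (1 − 1/2) × 0.733)
   = 0.3665 / 0.6335 = 0.58

predicted reliability = 0.58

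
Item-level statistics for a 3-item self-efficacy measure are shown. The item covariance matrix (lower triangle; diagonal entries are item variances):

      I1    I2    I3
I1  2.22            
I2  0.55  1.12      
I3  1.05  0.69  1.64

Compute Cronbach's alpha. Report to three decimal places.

Cronbach's alpha = 0.719

Σσᵢ² = 2.22 + 1.12 + 1.64 = 4.98
Sum of the distinct covariances = 2.29
Var(T) = 4.98 + 2 × 2.29 = 9.56
α = (k/(k−1))·(1 − Σσᵢ²/Var(T)) = (3/2)·(1 − 4.98/9.56) = 0.719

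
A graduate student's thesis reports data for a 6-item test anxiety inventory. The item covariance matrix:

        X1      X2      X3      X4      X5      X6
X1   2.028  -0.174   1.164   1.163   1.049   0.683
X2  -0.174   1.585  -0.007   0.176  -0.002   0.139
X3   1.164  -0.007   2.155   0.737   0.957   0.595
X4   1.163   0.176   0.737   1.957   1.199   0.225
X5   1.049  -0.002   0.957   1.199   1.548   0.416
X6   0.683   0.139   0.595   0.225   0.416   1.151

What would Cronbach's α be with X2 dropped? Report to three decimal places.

α = 0.812

Remaining items: X1, X3, X4, X5, X6 (k = 5).
sum of item variances = 2.028 + 2.155 + 1.957 + 1.548 + 1.151 = 8.839
Var(T) = 8.839 + 2 × 8.188 = 25.215
α (item deleted) = (5/4)·(1 − 8.839/25.215) = 0.812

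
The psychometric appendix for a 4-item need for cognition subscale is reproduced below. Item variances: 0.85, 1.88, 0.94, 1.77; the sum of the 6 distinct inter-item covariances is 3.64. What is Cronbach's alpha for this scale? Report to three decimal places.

Cronbach's alpha = 0.763

Σσ²ᵢ = 0.85 + 1.88 + 0.94 + 1.77 = 5.44
Sum of distinct covariances = 3.64
Var(T) = Σσ²ᵢ + 2·Σcov = 5.44 + 2 × 3.64 = 12.72
α = (4/3)·(1 − 5.44/12.72) = 0.763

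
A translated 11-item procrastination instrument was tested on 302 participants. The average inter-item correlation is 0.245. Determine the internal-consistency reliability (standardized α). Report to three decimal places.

Standardized α = k·r̄ / (1 + (k−1)·r̄) = 11 × 0.245 / (1 + 10 × 0.245)
  = 2.6950 / 3.4500 = 0.781

α = 0.781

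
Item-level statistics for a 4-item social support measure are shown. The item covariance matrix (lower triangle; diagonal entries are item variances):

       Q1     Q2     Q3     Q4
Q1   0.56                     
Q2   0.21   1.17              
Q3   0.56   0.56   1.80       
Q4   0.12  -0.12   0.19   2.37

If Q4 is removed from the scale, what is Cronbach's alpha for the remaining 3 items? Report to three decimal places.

Remaining items: Q1, Q2, Q3 (k = 3).
Σσ²ᵢ = 0.56 + 1.17 + 1.80 = 3.53
total variance = 3.53 + 2 × 1.33 = 6.19
α (item deleted) = (3/2)·(1 − 3.53/6.19) = 0.645

α = 0.645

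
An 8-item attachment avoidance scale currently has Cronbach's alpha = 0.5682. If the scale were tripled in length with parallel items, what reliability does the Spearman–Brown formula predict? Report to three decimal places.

predicted reliability = 0.798

Length factor m = 3
α' = m·α / (1 + (m−1)·α)
   = 3 × 0.5682 / (1 + (3 − 1) × 0.5682)
   = 1.7046 / 2.1364 = 0.798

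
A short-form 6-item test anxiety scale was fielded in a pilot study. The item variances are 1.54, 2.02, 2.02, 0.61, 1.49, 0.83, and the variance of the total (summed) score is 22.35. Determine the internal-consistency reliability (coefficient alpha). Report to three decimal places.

Σσᵢ² = 1.54 + 2.02 + 2.02 + 0.61 + 1.49 + 0.83 = 8.51
α = (k/(k−1))·(1 − Σσᵢ²/total variance) = (6/5)·(1 − 8.51/22.35) = 0.743

coefficient alpha = 0.743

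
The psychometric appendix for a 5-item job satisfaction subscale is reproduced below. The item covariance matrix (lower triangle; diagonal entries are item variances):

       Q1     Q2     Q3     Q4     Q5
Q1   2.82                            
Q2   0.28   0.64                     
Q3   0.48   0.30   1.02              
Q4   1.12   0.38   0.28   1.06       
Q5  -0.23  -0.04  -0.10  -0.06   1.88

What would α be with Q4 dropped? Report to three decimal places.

Remaining items: Q1, Q2, Q3, Q5 (k = 4).
Σσ²ᵢ = 2.82 + 0.64 + 1.02 + 1.88 = 6.36
σ²_total = 6.36 + 2 × 0.69 = 7.74
α (item deleted) = (4/3)·(1 − 6.36/7.74) = 0.238

α = 0.238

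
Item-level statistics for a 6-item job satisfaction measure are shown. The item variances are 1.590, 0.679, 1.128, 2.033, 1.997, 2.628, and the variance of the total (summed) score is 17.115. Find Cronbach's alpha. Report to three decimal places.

Σσᵢ² = 1.590 + 0.679 + 1.128 + 2.033 + 1.997 + 2.628 = 10.055
α = (k/(k−1))·(1 − Σσᵢ²/σ²_T) = (6/5)·(1 − 10.055/17.115) = 0.495

Cronbach's alpha = 0.495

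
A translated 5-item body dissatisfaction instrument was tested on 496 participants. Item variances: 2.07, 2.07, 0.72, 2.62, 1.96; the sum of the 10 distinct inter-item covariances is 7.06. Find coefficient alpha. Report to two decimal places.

Σσᵢ² = 2.07 + 2.07 + 0.72 + 2.62 + 1.96 = 9.44
Sum of distinct covariances = 7.06
σ²_T = Σσᵢ² + 2·Σcov = 9.44 + 2 × 7.06 = 23.56
α = (5/4)·(1 − 9.44/23.56) = 0.75

coefficient alpha = 0.75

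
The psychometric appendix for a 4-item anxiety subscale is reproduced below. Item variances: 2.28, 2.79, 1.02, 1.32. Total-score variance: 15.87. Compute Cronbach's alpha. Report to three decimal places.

α = 0.711

Σσᵢ² = 2.28 + 2.79 + 1.02 + 1.32 = 7.41
α = (k/(k−1))·(1 − Σσᵢ²/total variance) = (4/3)·(1 − 7.41/15.87) = 0.711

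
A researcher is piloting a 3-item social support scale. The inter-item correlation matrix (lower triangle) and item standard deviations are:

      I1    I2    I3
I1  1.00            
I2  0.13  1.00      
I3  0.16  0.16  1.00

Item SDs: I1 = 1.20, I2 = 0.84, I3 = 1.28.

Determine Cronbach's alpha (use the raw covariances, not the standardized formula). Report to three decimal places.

α = 0.337

Σσ²ᵢ = 1.20² + 0.84² + 1.28² = 3.7840
Covariances σ_ij = r_ij · s_i · s_j:
  σ(I1,I2) = 0.13 × 1.20 × 0.84 = 0.1310
  σ(I1,I3) = 0.16 × 1.20 × 1.28 = 0.2458
  σ(I2,I3) = 0.16 × 0.84 × 1.28 = 0.1720
σ²_T = Σσ²ᵢ + 2·Σσ_ij = 3.7840 + 2 × 0.5488 = 4.8816
α = (3/2)·(1 − 3.7840/4.8816) = 0.337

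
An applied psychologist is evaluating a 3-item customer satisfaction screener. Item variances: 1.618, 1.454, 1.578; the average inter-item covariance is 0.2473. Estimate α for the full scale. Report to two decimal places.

α = 0.36

Σσ²ᵢ = 1.618 + 1.454 + 1.578 = 4.650
Sum of the 3 distinct covariances = 3 × 0.2473 = 0.7419
Var(T) = Σσ²ᵢ + 2·Σcov = 4.650 + 2 × 0.7419 = 6.1338
α = (3/2)·(1 − 4.650/6.1338) = 0.36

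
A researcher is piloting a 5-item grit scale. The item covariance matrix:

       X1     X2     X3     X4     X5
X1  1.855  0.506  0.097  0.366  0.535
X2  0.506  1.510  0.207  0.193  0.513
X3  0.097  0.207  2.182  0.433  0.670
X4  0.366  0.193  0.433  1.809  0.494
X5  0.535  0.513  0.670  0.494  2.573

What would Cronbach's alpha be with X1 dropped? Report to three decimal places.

Cronbach's alpha = 0.511

Remaining items: X2, X3, X4, X5 (k = 4).
Σσᵢ² = 1.510 + 2.182 + 1.809 + 2.573 = 8.074
Var(T) = 8.074 + 2 × 2.510 = 13.094
α (item deleted) = (4/3)·(1 − 8.074/13.094) = 0.511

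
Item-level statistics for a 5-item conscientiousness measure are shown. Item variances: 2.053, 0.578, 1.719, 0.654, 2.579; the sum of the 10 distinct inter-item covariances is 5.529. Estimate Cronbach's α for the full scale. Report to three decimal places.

ΣVar(i) = 2.053 + 0.578 + 1.719 + 0.654 + 2.579 = 7.583
Sum of distinct covariances = 5.529
σ²_total = ΣVar(i) + 2·Σcov = 7.583 + 2 × 5.529 = 18.641
α = (5/4)·(1 − 7.583/18.641) = 0.742

α = 0.742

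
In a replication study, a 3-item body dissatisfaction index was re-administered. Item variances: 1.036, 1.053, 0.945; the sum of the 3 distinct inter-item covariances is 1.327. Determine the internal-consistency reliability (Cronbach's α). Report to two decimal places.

α = 0.70

sum of item variances = 1.036 + 1.053 + 0.945 = 3.034
Sum of distinct covariances = 1.327
σ²_T = sum of item variances + 2·Σcov = 3.034 + 2 × 1.327 = 5.688
α = (3/2)·(1 − 3.034/5.688) = 0.70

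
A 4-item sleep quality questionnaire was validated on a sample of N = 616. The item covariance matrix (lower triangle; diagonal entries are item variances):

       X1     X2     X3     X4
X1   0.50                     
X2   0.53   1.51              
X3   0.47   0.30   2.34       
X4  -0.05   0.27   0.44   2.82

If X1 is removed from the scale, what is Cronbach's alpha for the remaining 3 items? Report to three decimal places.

Remaining items: X2, X3, X4 (k = 3).
sum of item variances = 1.51 + 2.34 + 2.82 = 6.67
σ²_total = 6.67 + 2 × 1.01 = 8.69
α (item deleted) = (3/2)·(1 − 6.67/8.69) = 0.349

α = 0.349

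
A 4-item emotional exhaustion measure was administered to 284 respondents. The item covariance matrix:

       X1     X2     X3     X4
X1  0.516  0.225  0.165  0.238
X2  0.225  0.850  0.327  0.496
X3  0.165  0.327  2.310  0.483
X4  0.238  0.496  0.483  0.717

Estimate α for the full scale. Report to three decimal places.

α = 0.624

Σσ²ᵢ = 0.516 + 0.850 + 2.310 + 0.717 = 4.393
Sum of off-diagonal covariances = 1.934
Var(T) = 4.393 + 2 × 1.934 = 8.261
α = (k/(k−1))·(1 − Σσ²ᵢ/Var(T)) = (4/3)·(1 − 4.393/8.261) = 0.624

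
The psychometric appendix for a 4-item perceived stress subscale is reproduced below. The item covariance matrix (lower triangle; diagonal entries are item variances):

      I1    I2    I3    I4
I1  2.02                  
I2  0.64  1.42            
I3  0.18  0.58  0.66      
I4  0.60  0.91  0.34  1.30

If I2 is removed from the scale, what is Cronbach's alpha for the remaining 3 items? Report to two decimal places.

Cronbach's alpha = 0.54

Remaining items: I1, I3, I4 (k = 3).
Σσ²ᵢ = 2.02 + 0.66 + 1.30 = 3.98
σ²_total = 3.98 + 2 × 1.12 = 6.22
α (item deleted) = (3/2)·(1 − 3.98/6.22) = 0.54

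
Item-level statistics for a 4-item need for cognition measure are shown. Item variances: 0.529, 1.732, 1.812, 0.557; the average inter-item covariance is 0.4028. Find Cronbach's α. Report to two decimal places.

Σσ²ᵢ = 0.529 + 1.732 + 1.812 + 0.557 = 4.630
Sum of the 6 distinct covariances = 6 × 0.4028 = 2.4168
total variance = Σσ²ᵢ + 2·Σcov = 4.630 + 2 × 2.4168 = 9.4636
α = (4/3)·(1 − 4.630/9.4636) = 0.68

α = 0.68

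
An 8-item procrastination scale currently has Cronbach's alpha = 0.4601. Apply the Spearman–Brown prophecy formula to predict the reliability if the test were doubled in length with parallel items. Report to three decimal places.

predicted reliability = 0.630

Length factor m = 2
α' = m·α / (1 + (m−1)·α)
   = 2 × 0.4601 / (1 + (2 − 1) × 0.4601)
   = 0.9202 / 1.4601 = 0.630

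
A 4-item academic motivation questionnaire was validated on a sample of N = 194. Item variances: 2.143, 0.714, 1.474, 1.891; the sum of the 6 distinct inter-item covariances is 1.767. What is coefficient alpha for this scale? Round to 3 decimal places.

sum of item variances = 2.143 + 0.714 + 1.474 + 1.891 = 6.222
Sum of distinct covariances = 1.767
Var(T) = sum of item variances + 2·Σcov = 6.222 + 2 × 1.767 = 9.756
α = (4/3)·(1 − 6.222/9.756) = 0.483

α = 0.483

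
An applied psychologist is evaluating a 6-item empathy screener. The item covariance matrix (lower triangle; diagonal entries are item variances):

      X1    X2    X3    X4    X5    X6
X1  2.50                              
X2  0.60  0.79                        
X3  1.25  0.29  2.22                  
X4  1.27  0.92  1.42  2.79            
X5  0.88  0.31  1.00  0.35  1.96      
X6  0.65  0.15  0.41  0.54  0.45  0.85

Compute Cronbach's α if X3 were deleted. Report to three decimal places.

Remaining items: X1, X2, X4, X5, X6 (k = 5).
Σσᵢ² = 2.50 + 0.79 + 2.79 + 1.96 + 0.85 = 8.89
Var(T) = 8.89 + 2 × 6.12 = 21.13
α (item deleted) = (5/4)·(1 − 8.89/21.13) = 0.724

Cronbach's α = 0.724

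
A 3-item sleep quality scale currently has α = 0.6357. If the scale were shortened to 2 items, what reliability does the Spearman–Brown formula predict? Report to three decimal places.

Length factor m = 2/3 = 0.6667
α' = m·α / (1 − (1−m)·α)
   = 2/3 × 0.6357 / (1 − (1 − 2/3) × 0.6357)
   = 0.4238 / 0.7881 = 0.538

predicted reliability = 0.538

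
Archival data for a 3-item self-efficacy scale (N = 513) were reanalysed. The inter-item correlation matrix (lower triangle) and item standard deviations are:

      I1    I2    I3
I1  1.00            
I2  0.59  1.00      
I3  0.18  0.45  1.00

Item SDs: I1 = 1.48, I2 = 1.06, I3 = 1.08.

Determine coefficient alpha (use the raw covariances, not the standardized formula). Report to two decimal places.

Σσ²ᵢ = 1.48² + 1.06² + 1.08² = 4.4804
Covariances σ_ij = r_ij · s_i · s_j:
  σ(I1,I2) = 0.59 × 1.48 × 1.06 = 0.9256
  σ(I1,I3) = 0.18 × 1.48 × 1.08 = 0.2877
  σ(I2,I3) = 0.45 × 1.06 × 1.08 = 0.5152
σ²_T = Σσ²ᵢ + 2·Σσ_ij = 4.4804 + 2 × 1.7285 = 7.9374
α = (3/2)·(1 − 4.4804/7.9374) = 0.65

α = 0.65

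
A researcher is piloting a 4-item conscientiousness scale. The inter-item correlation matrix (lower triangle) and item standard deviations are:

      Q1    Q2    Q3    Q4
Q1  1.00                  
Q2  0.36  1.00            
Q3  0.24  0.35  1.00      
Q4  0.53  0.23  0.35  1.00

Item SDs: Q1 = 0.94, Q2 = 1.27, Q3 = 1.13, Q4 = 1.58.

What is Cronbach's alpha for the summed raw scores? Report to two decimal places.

Σσ²ᵢ = 0.94² + 1.27² + 1.13² + 1.58² = 6.2698
Covariances σ_ij = r_ij · s_i · s_j:
  σ(Q1,Q2) = 0.36 × 0.94 × 1.27 = 0.4298
  σ(Q1,Q3) = 0.24 × 0.94 × 1.13 = 0.2549
  σ(Q1,Q4) = 0.53 × 0.94 × 1.58 = 0.7872
  σ(Q2,Q3) = 0.35 × 1.27 × 1.13 = 0.5023
  σ(Q2,Q4) = 0.23 × 1.27 × 1.58 = 0.4615
  σ(Q3,Q4) = 0.35 × 1.13 × 1.58 = 0.6249
σ²_T = Σσ²ᵢ + 2·Σσ_ij = 6.2698 + 2 × 3.0606 = 12.3910
α = (4/3)·(1 − 6.2698/12.3910) = 0.66

Cronbach's alpha = 0.66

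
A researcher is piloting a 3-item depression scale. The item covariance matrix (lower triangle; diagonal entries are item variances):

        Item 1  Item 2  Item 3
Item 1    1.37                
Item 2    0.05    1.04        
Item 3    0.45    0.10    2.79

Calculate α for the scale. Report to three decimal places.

sum of item variances = 1.37 + 1.04 + 2.79 = 5.20
Σ_{i<j} σ_ij = 0.60
total variance = 5.20 + 2 × 0.60 = 6.40
α = (k/(k−1))·(1 − sum of item variances/total variance) = (3/2)·(1 − 5.20/6.40) = 0.281

α = 0.281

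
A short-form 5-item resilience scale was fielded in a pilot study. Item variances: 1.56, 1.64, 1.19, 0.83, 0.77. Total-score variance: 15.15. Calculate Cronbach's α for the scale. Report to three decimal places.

α = 0.756

Σσᵢ² = 1.56 + 1.64 + 1.19 + 0.83 + 0.77 = 5.99
α = (k/(k−1))·(1 − Σσᵢ²/Var(T)) = (5/4)·(1 − 5.99/15.15) = 0.756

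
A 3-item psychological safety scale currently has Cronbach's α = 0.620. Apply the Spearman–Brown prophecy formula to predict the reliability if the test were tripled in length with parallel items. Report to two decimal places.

Length factor m = 3
α' = m·α / (1 + (m−1)·α)
   = 3 × 0.620 / (1 + (3 − 1) × 0.620)
   = 1.8600 / 2.2400 = 0.83

predicted reliability = 0.83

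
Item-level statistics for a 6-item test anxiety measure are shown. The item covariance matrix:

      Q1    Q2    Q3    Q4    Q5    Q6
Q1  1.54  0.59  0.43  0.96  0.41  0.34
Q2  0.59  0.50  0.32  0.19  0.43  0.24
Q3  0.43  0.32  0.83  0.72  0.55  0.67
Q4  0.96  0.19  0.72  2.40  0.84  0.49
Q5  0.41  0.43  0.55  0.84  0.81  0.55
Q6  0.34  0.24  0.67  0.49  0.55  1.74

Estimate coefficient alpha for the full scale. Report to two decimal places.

Σσ²ᵢ = 1.54 + 0.50 + 0.83 + 2.40 + 0.81 + 1.74 = 7.82
Σ_{i<j} σ_ij = 7.73
σ²_T = 7.82 + 2 × 7.73 = 23.28
α = (k/(k−1))·(1 − Σσ²ᵢ/σ²_T) = (6/5)·(1 − 7.82/23.28) = 0.80

α = 0.80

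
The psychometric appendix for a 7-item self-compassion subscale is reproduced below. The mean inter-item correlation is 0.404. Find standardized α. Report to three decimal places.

Standardized α = k·r̄ / (1 + (k−1)·r̄) = 7 × 0.404 / (1 + 6 × 0.404)
  = 2.8280 / 3.4240 = 0.826

standardized α = 0.826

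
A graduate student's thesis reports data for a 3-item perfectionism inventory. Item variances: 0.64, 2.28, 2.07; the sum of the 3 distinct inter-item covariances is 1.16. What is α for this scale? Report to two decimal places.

sum of item variances = 0.64 + 2.28 + 2.07 = 4.99
Sum of distinct covariances = 1.16
σ²_T = sum of item variances + 2·Σcov = 4.99 + 2 × 1.16 = 7.31
α = (3/2)·(1 − 4.99/7.31) = 0.48

α = 0.48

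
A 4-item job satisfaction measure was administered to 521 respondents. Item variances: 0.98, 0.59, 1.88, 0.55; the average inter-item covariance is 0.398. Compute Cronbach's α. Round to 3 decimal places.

sum of item variances = 0.98 + 0.59 + 1.88 + 0.55 = 4.00
Sum of the 6 distinct covariances = 6 × 0.398 = 2.388
σ²_total = sum of item variances + 2·Σcov = 4.00 + 2 × 2.388 = 8.776
α = (4/3)·(1 − 4.00/8.776) = 0.726

α = 0.726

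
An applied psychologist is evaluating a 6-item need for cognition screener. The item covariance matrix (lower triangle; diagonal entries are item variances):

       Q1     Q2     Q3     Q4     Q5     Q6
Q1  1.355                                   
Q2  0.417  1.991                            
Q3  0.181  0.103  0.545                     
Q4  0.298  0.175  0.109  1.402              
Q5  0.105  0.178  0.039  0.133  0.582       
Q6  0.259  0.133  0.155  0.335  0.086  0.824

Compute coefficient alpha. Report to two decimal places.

coefficient alpha = 0.54

sum of item variances = 1.355 + 1.991 + 0.545 + 1.402 + 0.582 + 0.824 = 6.699
Sum of off-diagonal covariances = 2.706
Var(T) = 6.699 + 2 × 2.706 = 12.111
α = (k/(k−1))·(1 − sum of item variances/Var(T)) = (6/5)·(1 − 6.699/12.111) = 0.54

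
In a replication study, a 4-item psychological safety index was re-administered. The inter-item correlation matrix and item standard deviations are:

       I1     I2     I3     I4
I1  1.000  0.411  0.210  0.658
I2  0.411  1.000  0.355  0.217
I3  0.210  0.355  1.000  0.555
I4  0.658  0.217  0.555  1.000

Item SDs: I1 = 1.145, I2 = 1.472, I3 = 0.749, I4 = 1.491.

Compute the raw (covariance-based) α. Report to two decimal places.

Σσ²ᵢ = 1.145² + 1.472² + 0.749² + 1.491² = 6.2619
Covariances σ_ij = r_ij · s_i · s_j:
  σ(I1,I2) = 0.411 × 1.145 × 1.472 = 0.6927
  σ(I1,I3) = 0.210 × 1.145 × 0.749 = 0.1801
  σ(I1,I4) = 0.658 × 1.145 × 1.491 = 1.1233
  σ(I2,I3) = 0.355 × 1.472 × 0.749 = 0.3914
  σ(I2,I4) = 0.217 × 1.472 × 1.491 = 0.4763
  σ(I3,I4) = 0.555 × 0.749 × 1.491 = 0.6198
σ²_T = Σσ²ᵢ + 2·Σσ_ij = 6.2619 + 2 × 3.4836 = 13.2291
α = (4/3)·(1 − 6.2619/13.2291) = 0.70

α = 0.70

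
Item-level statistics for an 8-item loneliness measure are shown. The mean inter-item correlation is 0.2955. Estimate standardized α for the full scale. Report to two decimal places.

α = 0.77

Standardized α = k·r̄ / (1 + (k−1)·r̄) = 8 × 0.2955 / (1 + 7 × 0.2955)
  = 2.3640 / 3.0685 = 0.77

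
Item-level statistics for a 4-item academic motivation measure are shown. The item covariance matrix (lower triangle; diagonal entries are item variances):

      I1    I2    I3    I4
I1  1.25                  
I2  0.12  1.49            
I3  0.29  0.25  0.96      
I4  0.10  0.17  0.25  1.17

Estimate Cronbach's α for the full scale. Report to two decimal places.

Σσᵢ² = 1.25 + 1.49 + 0.96 + 1.17 = 4.87
Sum of the distinct covariances = 1.18
σ²_T = 4.87 + 2 × 1.18 = 7.23
α = (k/(k−1))·(1 − Σσᵢ²/σ²_T) = (4/3)·(1 − 4.87/7.23) = 0.44

α = 0.44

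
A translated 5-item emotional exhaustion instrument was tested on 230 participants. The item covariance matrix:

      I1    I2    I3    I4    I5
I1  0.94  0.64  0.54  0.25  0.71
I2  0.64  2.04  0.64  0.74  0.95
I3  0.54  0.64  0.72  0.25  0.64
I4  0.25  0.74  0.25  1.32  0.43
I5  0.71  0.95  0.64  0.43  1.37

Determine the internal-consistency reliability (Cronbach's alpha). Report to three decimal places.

sum of item variances = 0.94 + 2.04 + 0.72 + 1.32 + 1.37 = 6.39
Σ_{i<j} σ_ij = 5.79
total variance = 6.39 + 2 × 5.79 = 17.97
α = (k/(k−1))·(1 − sum of item variances/total variance) = (5/4)·(1 − 6.39/17.97) = 0.806

Cronbach's alpha = 0.806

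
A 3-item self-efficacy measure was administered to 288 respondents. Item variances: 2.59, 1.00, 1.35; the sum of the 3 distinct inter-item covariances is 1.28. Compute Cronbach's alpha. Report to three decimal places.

ΣVar(i) = 2.59 + 1.00 + 1.35 = 4.94
Sum of distinct covariances = 1.28
σ²_T = ΣVar(i) + 2·Σcov = 4.94 + 2 × 1.28 = 7.50
α = (3/2)·(1 − 4.94/7.50) = 0.512

Cronbach's alpha = 0.512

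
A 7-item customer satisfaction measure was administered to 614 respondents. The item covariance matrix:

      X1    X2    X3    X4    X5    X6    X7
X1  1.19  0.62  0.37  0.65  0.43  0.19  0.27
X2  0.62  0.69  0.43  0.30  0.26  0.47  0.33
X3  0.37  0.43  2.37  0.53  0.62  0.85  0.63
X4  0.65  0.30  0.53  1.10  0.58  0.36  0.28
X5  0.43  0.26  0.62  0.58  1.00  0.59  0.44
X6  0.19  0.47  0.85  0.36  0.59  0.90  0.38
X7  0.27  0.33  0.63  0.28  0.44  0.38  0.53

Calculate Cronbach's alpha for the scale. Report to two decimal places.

Σσ²ᵢ = 1.19 + 0.69 + 2.37 + 1.10 + 1.00 + 0.90 + 0.53 = 7.78
Σ_{i<j} σ_ij = 9.58
σ²_T = 7.78 + 2 × 9.58 = 26.94
α = (k/(k−1))·(1 − Σσ²ᵢ/σ²_T) = (7/6)·(1 − 7.78/26.94) = 0.83

α = 0.83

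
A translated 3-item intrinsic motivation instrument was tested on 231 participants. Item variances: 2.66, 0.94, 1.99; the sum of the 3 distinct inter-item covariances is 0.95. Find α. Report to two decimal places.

α = 0.38

Σσᵢ² = 2.66 + 0.94 + 1.99 = 5.59
Sum of distinct covariances = 0.95
Var(T) = Σσᵢ² + 2·Σcov = 5.59 + 2 × 0.95 = 7.49
α = (3/2)·(1 − 5.59/7.49) = 0.38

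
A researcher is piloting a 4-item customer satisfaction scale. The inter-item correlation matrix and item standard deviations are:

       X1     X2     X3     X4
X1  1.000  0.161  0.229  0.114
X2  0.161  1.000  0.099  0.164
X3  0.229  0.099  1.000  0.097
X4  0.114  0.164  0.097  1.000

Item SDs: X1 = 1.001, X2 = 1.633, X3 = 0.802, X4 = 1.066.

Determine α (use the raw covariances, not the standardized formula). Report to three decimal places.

α = 0.375

Σσ²ᵢ = 1.001² + 1.633² + 0.802² + 1.066² = 5.4482
Covariances σ_ij = r_ij · s_i · s_j:
  σ(X1,X2) = 0.161 × 1.001 × 1.633 = 0.2632
  σ(X1,X3) = 0.229 × 1.001 × 0.802 = 0.1838
  σ(X1,X4) = 0.114 × 1.001 × 1.066 = 0.1216
  σ(X2,X3) = 0.099 × 1.633 × 0.802 = 0.1297
  σ(X2,X4) = 0.164 × 1.633 × 1.066 = 0.2855
  σ(X3,X4) = 0.097 × 0.802 × 1.066 = 0.0829
σ²_T = Σσ²ᵢ + 2·Σσ_ij = 5.4482 + 2 × 1.0667 = 7.5816
α = (4/3)·(1 − 5.4482/7.5816) = 0.375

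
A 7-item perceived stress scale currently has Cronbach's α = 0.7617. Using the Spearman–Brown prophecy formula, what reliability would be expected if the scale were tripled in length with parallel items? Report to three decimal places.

Length factor m = 3
α' = m·α / (1 + (m−1)·α)
   = 3 × 0.7617 / (1 + (3 − 1) × 0.7617)
   = 2.2851 / 2.5234 = 0.906

predicted reliability = 0.906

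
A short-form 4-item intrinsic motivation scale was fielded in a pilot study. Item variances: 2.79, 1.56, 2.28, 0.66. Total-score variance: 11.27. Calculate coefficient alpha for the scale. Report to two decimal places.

Σσ²ᵢ = 2.79 + 1.56 + 2.28 + 0.66 = 7.29
α = (k/(k−1))·(1 − Σσ²ᵢ/total variance) = (4/3)·(1 − 7.29/11.27) = 0.47

coefficient alpha = 0.47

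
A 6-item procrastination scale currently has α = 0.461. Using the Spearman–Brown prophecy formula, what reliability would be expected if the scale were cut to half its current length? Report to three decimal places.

Length factor m = 1/2
α' = m·α / (1 − (1−m)·α)
   = 1/2 × 0.461 / (1 − (1 − 1/2) × 0.461)
   = 0.2305 / 0.7695 = 0.300

predicted reliability = 0.300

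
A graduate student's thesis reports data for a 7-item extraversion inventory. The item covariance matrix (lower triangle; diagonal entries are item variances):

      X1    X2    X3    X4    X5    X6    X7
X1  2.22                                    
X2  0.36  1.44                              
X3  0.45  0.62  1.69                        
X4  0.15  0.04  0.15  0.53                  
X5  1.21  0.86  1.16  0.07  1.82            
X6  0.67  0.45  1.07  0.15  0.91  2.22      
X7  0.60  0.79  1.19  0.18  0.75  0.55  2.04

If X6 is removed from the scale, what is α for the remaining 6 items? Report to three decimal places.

α = 0.766

Remaining items: X1, X2, X3, X4, X5, X7 (k = 6).
sum of item variances = 2.22 + 1.44 + 1.69 + 0.53 + 1.82 + 2.04 = 9.74
total variance = 9.74 + 2 × 8.58 = 26.90
α (item deleted) = (6/5)·(1 − 9.74/26.90) = 0.766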